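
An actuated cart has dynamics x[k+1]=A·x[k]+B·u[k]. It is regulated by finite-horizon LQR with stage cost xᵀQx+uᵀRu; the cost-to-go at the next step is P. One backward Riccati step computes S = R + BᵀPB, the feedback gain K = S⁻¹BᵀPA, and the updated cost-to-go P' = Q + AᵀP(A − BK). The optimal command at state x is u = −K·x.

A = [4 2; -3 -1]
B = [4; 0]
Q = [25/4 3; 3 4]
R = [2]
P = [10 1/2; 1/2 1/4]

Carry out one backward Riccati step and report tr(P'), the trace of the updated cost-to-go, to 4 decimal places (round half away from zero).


14.7994

BᵀP = [40.0000 2.0000]
S = R + BᵀPB = [2] + [160.0000] = [162.0000]
BᵀPA = [154.0000 78.0000]
K = S⁻¹·BᵀPA = [0.9506 0.4815]
A−BK = [0.1975 0.0741; -3.0000 -1.0000]
AᵀP(A−BK) = [3.8549 1.6019; 1.6019 0.6944]
P' = Q + AᵀP(A−BK) = [10.1049 4.6019; 4.6019 4.6944]
tr(P') = 14.7994


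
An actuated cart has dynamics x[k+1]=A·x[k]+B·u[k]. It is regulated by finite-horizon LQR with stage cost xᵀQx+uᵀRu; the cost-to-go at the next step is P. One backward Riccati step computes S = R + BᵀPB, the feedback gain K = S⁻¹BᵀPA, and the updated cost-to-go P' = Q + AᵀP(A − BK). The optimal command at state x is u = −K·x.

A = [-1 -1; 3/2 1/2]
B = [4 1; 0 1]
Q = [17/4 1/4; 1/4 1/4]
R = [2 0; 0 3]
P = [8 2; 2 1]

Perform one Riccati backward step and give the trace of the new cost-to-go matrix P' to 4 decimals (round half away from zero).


BᵀP = [32.0000 8.0000; 10.0000 3.0000]
S = R + BᵀPB = [2 0; 0 3] + [128.0000 40.0000; 40.0000 13.0000] = [130.0000 40.0000; 40.0000 16.0000]
BᵀPA = [-20.0000 -28.0000; -5.5000 -8.5000]
K = S⁻¹·BᵀPA = [-0.2083 -0.2250; 0.1771 0.0313]
A−BK = [-0.3438 -0.1313; 1.3229 0.4688]
AᵀP(A−BK) = [1.0573 0.4219; 0.4219 0.2156]
P' = Q + AᵀP(A−BK) = [5.3073 0.6719; 0.6719 0.4656]
tr(P') = 5.7729

5.7729


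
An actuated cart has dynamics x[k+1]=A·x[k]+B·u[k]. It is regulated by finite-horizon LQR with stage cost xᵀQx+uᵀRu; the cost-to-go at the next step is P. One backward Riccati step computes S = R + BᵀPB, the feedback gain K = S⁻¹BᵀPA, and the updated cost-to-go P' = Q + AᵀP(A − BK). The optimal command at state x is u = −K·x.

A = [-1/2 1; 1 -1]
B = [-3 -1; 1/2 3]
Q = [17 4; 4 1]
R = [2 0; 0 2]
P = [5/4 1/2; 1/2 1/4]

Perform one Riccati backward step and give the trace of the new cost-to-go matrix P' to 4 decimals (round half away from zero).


18.1547

BᵀP = [-3.5000 -1.3750; 0.2500 0.2500]
S = R + BᵀPB = [2 0; 0 2] + [9.8125 -0.6250; -0.6250 0.5000] = [11.8125 -0.6250; -0.6250 2.5000]
BᵀPA = [0.3750 -2.1250; 0.1250 0.0000]
K = S⁻¹·BᵀPA = [0.0349 -0.1823; 0.0587 -0.0456]
A−BK = [-0.3367 0.4075; 0.8064 -0.7721]
AᵀP(A−BK) = [0.0421 -0.0509; -0.0509 0.1126]
P' = Q + AᵀP(A−BK) = [17.0421 3.9491; 3.9491 1.1126]
tr(P') = 18.1547


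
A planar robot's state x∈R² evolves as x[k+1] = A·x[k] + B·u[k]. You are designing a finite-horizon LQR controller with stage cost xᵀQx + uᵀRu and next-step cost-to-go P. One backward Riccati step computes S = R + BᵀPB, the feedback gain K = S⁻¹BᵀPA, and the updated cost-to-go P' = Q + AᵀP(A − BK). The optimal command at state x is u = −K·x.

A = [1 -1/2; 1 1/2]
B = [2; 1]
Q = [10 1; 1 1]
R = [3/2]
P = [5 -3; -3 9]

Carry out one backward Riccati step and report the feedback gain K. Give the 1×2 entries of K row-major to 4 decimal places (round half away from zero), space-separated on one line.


0.5405 -0.1081

BᵀP = [7.0000 3.0000]
S = R + BᵀPB = [3/2] + [17.0000] = [18.5000]
BᵀPA = [10.0000 -2.0000]
K = S⁻¹·BᵀPA = [0.5405 -0.1081]
A−BK = [-0.0811 -0.2838; 0.4595 0.6081]
AᵀP(A−BK) = [2.5946 3.0811; 3.0811 4.7838]
P' = Q + AᵀP(A−BK) = [12.5946 4.0811; 4.0811 5.7838]
tr(P') = 18.3784


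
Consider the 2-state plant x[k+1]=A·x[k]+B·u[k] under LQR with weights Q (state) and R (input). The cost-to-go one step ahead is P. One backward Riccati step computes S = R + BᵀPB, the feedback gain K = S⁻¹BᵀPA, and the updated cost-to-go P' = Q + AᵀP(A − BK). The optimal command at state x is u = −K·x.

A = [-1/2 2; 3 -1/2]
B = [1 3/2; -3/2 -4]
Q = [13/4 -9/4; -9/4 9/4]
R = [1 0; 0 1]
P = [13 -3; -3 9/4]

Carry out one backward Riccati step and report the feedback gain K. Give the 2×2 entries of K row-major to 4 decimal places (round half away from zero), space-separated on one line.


BᵀP = [17.5000 -6.3750; 31.5000 -13.5000]
S = R + BᵀPB = [1 0; 0 1] + [27.0625 51.7500; 51.7500 101.2500] = [28.0625 51.7500; 51.7500 102.2500]
BᵀPA = [-27.8750 38.1875; -56.2500 69.7500]
K = S⁻¹·BᵀPA = [0.3174 1.5424; -0.7107 -0.0985]
A−BK = [0.2488 0.6053; 0.6331 1.4197]
AᵀP(A−BK) = [1.3672 2.3301; 2.3301 6.5307]
P' = Q + AᵀP(A−BK) = [4.6172 0.0801; 0.0801 8.7807]
tr(P') = 13.3979

0.3174 1.5424 -0.7107 -0.0985


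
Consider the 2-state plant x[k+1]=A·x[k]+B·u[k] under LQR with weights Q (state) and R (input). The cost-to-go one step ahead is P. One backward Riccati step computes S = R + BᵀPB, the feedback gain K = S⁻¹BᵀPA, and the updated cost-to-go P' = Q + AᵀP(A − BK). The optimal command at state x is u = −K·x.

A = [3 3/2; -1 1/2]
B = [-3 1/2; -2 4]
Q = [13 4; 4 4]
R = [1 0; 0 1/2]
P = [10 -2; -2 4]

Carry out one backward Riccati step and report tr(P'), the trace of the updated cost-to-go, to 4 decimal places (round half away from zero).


BᵀP = [-26.0000 -2.0000; -3.0000 15.0000]
S = R + BᵀPB = [1 0; 0 1/2] + [82.0000 -21.0000; -21.0000 58.5000] = [83.0000 -21.0000; -21.0000 59.0000]
BᵀPA = [-76.0000 -40.0000; -24.0000 3.0000]
K = S⁻¹·BᵀPA = [-1.1194 -0.5155; -0.8052 -0.1326]
A−BK = [0.0444 0.0199; -0.0180 -0.0004]
AᵀP(A−BK) = [1.6014 0.6400; 0.6400 0.2785]
P' = Q + AᵀP(A−BK) = [14.6014 4.6400; 4.6400 4.2785]
tr(P') = 18.8799

18.8799


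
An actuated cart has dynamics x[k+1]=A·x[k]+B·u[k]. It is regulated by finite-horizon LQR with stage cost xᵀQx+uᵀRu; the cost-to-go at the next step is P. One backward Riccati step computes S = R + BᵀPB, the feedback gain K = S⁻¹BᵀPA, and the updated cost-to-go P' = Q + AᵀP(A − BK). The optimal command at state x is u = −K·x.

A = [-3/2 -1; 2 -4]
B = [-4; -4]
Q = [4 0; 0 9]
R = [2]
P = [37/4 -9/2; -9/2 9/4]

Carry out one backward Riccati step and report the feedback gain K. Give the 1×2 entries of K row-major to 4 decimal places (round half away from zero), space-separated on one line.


1.1071 -0.4048

BᵀP = [-19.0000 9.0000]
S = R + BᵀPB = [2] + [40.0000] = [42.0000]
BᵀPA = [46.5000 -17.0000]
K = S⁻¹·BᵀPA = [1.1071 -0.4048]
A−BK = [2.9286 -2.6190; 6.4286 -5.6190]
AᵀP(A−BK) = [5.3304 -3.3036; -3.3036 2.3690]
P' = Q + AᵀP(A−BK) = [9.3304 -3.3036; -3.3036 11.3690]
tr(P') = 20.6994


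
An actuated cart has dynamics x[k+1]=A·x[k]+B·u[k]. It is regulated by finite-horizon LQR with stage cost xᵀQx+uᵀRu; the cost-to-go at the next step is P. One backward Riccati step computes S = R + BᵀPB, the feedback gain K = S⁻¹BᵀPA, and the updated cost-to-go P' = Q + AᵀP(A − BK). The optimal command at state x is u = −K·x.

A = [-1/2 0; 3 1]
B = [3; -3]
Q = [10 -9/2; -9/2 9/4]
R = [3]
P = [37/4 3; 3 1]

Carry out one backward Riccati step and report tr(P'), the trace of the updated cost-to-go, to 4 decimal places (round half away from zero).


12.8864

BᵀP = [18.7500 6.0000]
S = R + BᵀPB = [3] + [38.2500] = [41.2500]
BᵀPA = [8.6250 6.0000]
K = S⁻¹·BᵀPA = [0.2091 0.1455]
A−BK = [-1.1273 -0.4364; 3.6273 1.4364]
AᵀP(A−BK) = [0.5091 0.2455; 0.2455 0.1273]
P' = Q + AᵀP(A−BK) = [10.5091 -4.2545; -4.2545 2.3773]
tr(P') = 12.8864


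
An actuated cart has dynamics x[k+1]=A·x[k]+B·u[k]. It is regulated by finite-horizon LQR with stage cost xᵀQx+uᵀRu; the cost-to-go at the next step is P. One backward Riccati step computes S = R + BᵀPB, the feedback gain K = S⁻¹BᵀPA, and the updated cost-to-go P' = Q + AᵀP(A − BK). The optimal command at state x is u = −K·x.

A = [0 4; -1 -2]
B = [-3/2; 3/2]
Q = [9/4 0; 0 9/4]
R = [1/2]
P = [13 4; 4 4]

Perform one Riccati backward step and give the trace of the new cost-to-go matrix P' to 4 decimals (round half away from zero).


BᵀP = [-13.5000 0.0000]
S = R + BᵀPB = [1/2] + [20.2500] = [20.7500]
BᵀPA = [0.0000 -54.0000]
K = S⁻¹·BᵀPA = [0.0000 -2.6024]
A−BK = [0.0000 0.0964; -1.0000 1.9036]
AᵀP(A−BK) = [4.0000 -8.0000; -8.0000 19.4699]
P' = Q + AᵀP(A−BK) = [6.2500 -8.0000; -8.0000 21.7199]
tr(P') = 27.9699

27.9699


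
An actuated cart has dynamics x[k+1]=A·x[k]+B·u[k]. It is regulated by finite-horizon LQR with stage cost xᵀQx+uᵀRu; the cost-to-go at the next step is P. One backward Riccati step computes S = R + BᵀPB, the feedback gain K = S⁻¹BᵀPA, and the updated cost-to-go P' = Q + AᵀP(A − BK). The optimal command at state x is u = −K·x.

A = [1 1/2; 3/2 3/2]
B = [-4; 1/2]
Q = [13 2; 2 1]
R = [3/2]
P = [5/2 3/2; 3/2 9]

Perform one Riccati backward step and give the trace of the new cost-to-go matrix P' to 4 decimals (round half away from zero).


59.6196

BᵀP = [-9.2500 -1.5000]
S = R + BᵀPB = [3/2] + [36.2500] = [37.7500]
BᵀPA = [-11.5000 -6.8750]
K = S⁻¹·BᵀPA = [-0.3046 -0.1821]
A−BK = [-0.2185 -0.2285; 1.6523 1.5911]
AᵀP(A−BK) = [23.7467 22.7806; 22.7806 21.8729]
P' = Q + AᵀP(A−BK) = [36.7467 24.7806; 24.7806 22.8729]
tr(P') = 59.6196


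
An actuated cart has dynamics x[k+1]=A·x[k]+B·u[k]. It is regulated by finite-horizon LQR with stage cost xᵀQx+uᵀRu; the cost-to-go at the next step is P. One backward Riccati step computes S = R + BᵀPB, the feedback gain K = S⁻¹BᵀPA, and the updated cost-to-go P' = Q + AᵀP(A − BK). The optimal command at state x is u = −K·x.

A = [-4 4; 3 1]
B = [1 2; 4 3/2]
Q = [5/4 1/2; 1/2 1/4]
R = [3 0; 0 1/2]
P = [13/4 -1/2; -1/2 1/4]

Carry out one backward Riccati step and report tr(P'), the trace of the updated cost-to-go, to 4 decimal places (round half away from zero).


BᵀP = [1.2500 0.5000; 5.7500 -0.6250]
S = R + BᵀPB = [3 0; 0 1/2] + [3.2500 3.2500; 3.2500 10.5625] = [6.2500 3.2500; 3.2500 11.0625]
BᵀPA = [-3.5000 5.5000; -24.8750 22.3750]
K = S⁻¹·BᵀPA = [0.7191 -0.2027; -2.4599 2.0822]
A−BK = [0.2006 0.0384; 3.8133 -1.3123]
AᵀP(A−BK) = [7.5780 -4.1659; -4.1659 2.7767]
P' = Q + AᵀP(A−BK) = [8.8280 -3.6659; -3.6659 3.0267]
tr(P') = 11.8548

11.8548


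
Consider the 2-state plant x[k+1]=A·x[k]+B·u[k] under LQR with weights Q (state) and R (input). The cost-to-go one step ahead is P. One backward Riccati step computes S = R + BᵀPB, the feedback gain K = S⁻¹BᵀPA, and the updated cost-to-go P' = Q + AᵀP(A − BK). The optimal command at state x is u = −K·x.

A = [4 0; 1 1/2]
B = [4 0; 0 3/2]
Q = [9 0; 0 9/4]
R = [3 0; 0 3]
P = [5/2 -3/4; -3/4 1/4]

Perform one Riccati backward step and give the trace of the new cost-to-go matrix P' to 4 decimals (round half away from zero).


BᵀP = [10.0000 -3.0000; -1.1250 0.3750]
S = R + BᵀPB = [3 0; 0 3] + [40.0000 -4.5000; -4.5000 0.5625] = [43.0000 -4.5000; -4.5000 3.5625]
BᵀPA = [37.0000 -1.5000; -4.1250 0.1875]
K = S⁻¹·BᵀPA = [0.8519 -0.0339; -0.0818 0.0099]
A−BK = [0.5924 0.1354; 1.1227 0.4852]
AᵀP(A−BK) = [2.3921 -0.0818; -0.0818 0.0099]
P' = Q + AᵀP(A−BK) = [11.3921 -0.0818; -0.0818 2.2599]
tr(P') = 13.6520

13.6520


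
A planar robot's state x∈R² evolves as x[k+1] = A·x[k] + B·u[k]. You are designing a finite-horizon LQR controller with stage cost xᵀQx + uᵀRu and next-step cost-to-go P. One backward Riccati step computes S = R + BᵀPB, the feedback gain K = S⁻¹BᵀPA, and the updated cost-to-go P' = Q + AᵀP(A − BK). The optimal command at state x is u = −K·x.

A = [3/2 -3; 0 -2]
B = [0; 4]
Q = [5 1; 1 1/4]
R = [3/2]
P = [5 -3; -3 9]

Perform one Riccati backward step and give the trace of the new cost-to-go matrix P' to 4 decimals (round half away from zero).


50.3660

BᵀP = [-12.0000 36.0000]
S = R + BᵀPB = [3/2] + [144.0000] = [145.5000]
BᵀPA = [-18.0000 -36.0000]
K = S⁻¹·BᵀPA = [-0.1237 -0.2474]
A−BK = [1.5000 -3.0000; 0.4948 -1.0103]
AᵀP(A−BK) = [9.0232 -17.9536; -17.9536 36.0928]
P' = Q + AᵀP(A−BK) = [14.0232 -16.9536; -16.9536 36.3428]
tr(P') = 50.3660


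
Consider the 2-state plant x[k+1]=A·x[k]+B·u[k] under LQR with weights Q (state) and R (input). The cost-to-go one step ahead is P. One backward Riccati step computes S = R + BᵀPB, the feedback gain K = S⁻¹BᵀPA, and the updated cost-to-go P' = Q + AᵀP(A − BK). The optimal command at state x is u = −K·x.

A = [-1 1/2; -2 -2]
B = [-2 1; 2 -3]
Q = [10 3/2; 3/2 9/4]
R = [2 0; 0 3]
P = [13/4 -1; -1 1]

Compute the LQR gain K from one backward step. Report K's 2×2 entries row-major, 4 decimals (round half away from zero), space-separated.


BᵀP = [-8.5000 4.0000; 6.2500 -4.0000]
S = R + BᵀPB = [2 0; 0 3] + [25.0000 -20.5000; -20.5000 18.2500] = [27.0000 -20.5000; -20.5000 21.2500]
BᵀPA = [0.5000 -12.2500; 1.7500 11.1250]
K = S⁻¹·BᵀPA = [0.3029 -0.2101; 0.3746 0.3208]
A−BK = [-0.7687 -0.2410; -1.4821 -0.6173]
AᵀP(A−BK) = [2.4430 0.9186; 0.9186 0.6694]
P' = Q + AᵀP(A−BK) = [12.4430 2.4186; 2.4186 2.9194]
tr(P') = 15.3624

0.3029 -0.2101 0.3746 0.3208


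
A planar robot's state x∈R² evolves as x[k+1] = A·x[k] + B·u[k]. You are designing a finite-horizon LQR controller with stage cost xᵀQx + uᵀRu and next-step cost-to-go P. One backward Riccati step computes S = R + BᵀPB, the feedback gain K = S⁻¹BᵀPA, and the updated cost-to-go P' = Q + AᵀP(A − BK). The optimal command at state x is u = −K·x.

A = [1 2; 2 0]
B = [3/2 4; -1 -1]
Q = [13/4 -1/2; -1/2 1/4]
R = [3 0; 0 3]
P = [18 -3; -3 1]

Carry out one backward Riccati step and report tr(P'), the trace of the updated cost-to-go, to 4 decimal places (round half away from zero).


BᵀP = [30.0000 -5.5000; 75.0000 -13.0000]
S = R + BᵀPB = [3 0; 0 3] + [50.5000 125.5000; 125.5000 313.0000] = [53.5000 125.5000; 125.5000 316.0000]
BᵀPA = [19.0000 60.0000; 49.0000 150.0000]
K = S⁻¹·BᵀPA = [-0.1259 0.1168; 0.2051 0.4283]
A−BK = [0.3686 0.1116; 2.0792 0.5451]
AᵀP(A−BK) = [2.3439 0.7943; 0.7943 0.7476]
P' = Q + AᵀP(A−BK) = [5.5939 0.2943; 0.2943 0.9976]
tr(P') = 6.5915

6.5915


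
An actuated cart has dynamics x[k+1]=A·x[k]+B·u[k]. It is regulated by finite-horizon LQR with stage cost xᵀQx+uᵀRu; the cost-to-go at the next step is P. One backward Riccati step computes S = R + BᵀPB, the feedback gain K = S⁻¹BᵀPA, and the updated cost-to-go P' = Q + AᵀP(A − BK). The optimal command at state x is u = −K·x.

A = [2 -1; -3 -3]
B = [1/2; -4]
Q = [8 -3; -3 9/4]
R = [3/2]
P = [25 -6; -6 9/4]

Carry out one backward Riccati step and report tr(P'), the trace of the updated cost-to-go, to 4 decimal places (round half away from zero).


BᵀP = [36.5000 -12.0000]
S = R + BᵀPB = [3/2] + [66.2500] = [67.7500]
BᵀPA = [109.0000 -0.5000]
K = S⁻¹·BᵀPA = [1.6089 -0.0074]
A−BK = [1.1956 -0.9963; 3.4354 -3.0295]
AᵀP(A−BK) = [16.8847 -10.9456; -10.9456 9.2463]
P' = Q + AᵀP(A−BK) = [24.8847 -13.9456; -13.9456 11.4963]
tr(P') = 36.3810

36.3810


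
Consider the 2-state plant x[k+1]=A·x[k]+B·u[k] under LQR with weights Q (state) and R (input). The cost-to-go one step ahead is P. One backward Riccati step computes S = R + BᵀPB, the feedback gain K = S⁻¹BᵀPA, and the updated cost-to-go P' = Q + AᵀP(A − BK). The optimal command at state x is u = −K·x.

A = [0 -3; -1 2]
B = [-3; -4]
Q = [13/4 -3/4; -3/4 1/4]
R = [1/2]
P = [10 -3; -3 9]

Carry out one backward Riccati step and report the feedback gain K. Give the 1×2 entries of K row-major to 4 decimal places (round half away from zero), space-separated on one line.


BᵀP = [-18.0000 -27.0000]
S = R + BᵀPB = [1/2] + [162.0000] = [162.5000]
BᵀPA = [27.0000 0.0000]
K = S⁻¹·BᵀPA = [0.1662 0.0000]
A−BK = [0.4985 -3.0000; -0.3354 2.0000]
AᵀP(A−BK) = [4.5138 -27.0000; -27.0000 162.0000]
P' = Q + AᵀP(A−BK) = [7.7638 -27.7500; -27.7500 162.2500]
tr(P') = 170.0138

0.1662 0.0000


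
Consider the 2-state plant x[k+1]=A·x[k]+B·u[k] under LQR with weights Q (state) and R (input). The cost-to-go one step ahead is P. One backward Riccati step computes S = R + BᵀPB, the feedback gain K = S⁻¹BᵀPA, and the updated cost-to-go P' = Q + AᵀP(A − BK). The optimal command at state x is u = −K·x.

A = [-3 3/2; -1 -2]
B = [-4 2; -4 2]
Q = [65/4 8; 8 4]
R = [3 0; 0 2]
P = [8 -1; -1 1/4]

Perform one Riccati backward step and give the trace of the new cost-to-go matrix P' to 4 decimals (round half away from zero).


BᵀP = [-28.0000 3.0000; 14.0000 -1.5000]
S = R + BᵀPB = [3 0; 0 2] + [100.0000 -50.0000; -50.0000 25.0000] = [103.0000 -50.0000; -50.0000 27.0000]
BᵀPA = [81.0000 -48.0000; -40.5000 24.0000]
K = S⁻¹·BᵀPA = [0.5765 -0.3416; -0.4324 0.2562]
A−BK = [0.1708 -0.3790; 2.1708 -3.8790]
AᵀP(A−BK) = [2.0409 -1.9502; -1.9502 2.4520]
P' = Q + AᵀP(A−BK) = [18.2909 6.0498; 6.0498 6.4520]
tr(P') = 24.7429

24.7429


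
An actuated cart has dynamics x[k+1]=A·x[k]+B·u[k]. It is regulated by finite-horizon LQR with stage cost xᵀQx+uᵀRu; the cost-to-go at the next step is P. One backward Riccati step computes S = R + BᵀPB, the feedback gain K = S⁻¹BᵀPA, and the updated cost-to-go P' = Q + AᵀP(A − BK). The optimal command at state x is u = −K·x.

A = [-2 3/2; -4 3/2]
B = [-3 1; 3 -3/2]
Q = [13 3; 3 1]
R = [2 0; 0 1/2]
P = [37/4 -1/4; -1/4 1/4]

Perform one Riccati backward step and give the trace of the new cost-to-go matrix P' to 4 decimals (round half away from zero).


BᵀP = [-28.5000 1.5000; 9.6250 -0.6250]
S = R + BᵀPB = [2 0; 0 1/2] + [90.0000 -30.7500; -30.7500 10.5625] = [92.0000 -30.7500; -30.7500 11.0625]
BᵀPA = [51.0000 -40.5000; -16.7500 13.5000]
K = S⁻¹·BᵀPA = [0.6805 -0.4558; 0.3775 -0.0468]
A−BK = [-0.3359 0.1792; -5.4753 2.7974]
AᵀP(A−BK) = [8.6165 -4.5351; -4.5351 2.4195]
P' = Q + AᵀP(A−BK) = [21.6165 -1.5351; -1.5351 3.4195]
tr(P') = 25.0359

25.0359


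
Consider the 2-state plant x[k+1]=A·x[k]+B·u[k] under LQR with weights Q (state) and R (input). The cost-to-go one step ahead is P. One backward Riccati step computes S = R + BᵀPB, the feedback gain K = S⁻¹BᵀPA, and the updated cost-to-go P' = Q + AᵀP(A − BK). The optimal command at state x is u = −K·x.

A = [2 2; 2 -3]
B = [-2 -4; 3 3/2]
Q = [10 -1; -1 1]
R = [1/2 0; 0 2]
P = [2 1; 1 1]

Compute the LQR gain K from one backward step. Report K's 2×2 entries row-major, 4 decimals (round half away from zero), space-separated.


0.9600 -0.8824 -0.9600 -0.0267

BᵀP = [-1.0000 1.0000; -6.5000 -2.5000]
S = R + BᵀPB = [1/2 0; 0 2] + [5.0000 5.5000; 5.5000 22.2500] = [5.5000 5.5000; 5.5000 24.2500]
BᵀPA = [0.0000 -5.0000; -18.0000 -5.5000]
K = S⁻¹·BᵀPA = [0.9600 -0.8824; -0.9600 -0.0267]
A−BK = [0.0800 0.1285; 0.5600 -0.3127]
AᵀP(A−BK) = [2.7200 -0.4800; -0.4800 0.4412]
P' = Q + AᵀP(A−BK) = [12.7200 -1.4800; -1.4800 1.4412]
tr(P') = 14.1612


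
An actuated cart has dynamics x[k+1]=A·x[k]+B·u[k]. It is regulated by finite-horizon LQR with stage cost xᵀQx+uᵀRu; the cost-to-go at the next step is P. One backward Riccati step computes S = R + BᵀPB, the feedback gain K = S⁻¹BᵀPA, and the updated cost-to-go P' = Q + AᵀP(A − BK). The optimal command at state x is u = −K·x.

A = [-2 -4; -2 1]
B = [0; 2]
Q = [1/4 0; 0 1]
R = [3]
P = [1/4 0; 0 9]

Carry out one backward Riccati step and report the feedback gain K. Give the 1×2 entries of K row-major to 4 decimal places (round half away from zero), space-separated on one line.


BᵀP = [0.0000 18.0000]
S = R + BᵀPB = [3] + [36.0000] = [39.0000]
BᵀPA = [-36.0000 18.0000]
K = S⁻¹·BᵀPA = [-0.9231 0.4615]
A−BK = [-2.0000 -4.0000; -0.1538 0.0769]
AᵀP(A−BK) = [3.7692 0.6154; 0.6154 4.6923]
P' = Q + AᵀP(A−BK) = [4.0192 0.6154; 0.6154 5.6923]
tr(P') = 9.7115

-0.9231 0.4615


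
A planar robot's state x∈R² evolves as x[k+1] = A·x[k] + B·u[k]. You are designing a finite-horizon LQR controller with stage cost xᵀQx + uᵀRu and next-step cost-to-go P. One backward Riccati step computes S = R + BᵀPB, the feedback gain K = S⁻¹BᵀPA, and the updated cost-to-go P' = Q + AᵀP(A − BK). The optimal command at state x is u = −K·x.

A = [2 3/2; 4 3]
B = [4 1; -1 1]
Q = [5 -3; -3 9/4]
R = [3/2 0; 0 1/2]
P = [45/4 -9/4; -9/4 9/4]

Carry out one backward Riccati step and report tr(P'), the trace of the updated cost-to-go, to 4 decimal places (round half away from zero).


BᵀP = [47.2500 -11.2500; 9.0000 0.0000]
S = R + BᵀPB = [3/2 0; 0 1/2] + [200.2500 36.0000; 36.0000 9.0000] = [201.7500 36.0000; 36.0000 9.5000]
BᵀPA = [49.5000 37.1250; 18.0000 13.5000]
K = S⁻¹·BᵀPA = [-0.2864 -0.2148; 2.9801 2.2350]
A−BK = [0.1656 0.1242; 0.7335 0.5502]
AᵀP(A−BK) = [5.5360 4.1520; 4.1520 3.1140]
P' = Q + AᵀP(A−BK) = [10.5360 1.1520; 1.1520 5.3640]
tr(P') = 15.8999

15.8999


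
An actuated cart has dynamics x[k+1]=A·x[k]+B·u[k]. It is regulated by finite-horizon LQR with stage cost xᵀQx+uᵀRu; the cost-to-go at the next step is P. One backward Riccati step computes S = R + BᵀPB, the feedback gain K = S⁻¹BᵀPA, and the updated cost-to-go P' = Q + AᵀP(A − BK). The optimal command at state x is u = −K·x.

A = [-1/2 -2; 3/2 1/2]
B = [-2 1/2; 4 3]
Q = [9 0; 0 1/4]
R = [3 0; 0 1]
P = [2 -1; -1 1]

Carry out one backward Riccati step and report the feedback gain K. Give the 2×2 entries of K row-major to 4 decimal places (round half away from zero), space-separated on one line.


0.2451 0.5455 0.1759 -0.3182

BᵀP = [-8.0000 6.0000; -2.0000 2.5000]
S = R + BᵀPB = [3 0; 0 1] + [40.0000 14.0000; 14.0000 6.5000] = [43.0000 14.0000; 14.0000 7.5000]
BᵀPA = [13.0000 19.0000; 4.7500 5.2500]
K = S⁻¹·BᵀPA = [0.2451 0.5455; 0.1759 -0.3182]
A−BK = [-0.0978 -0.7500; -0.0079 -0.7273]
AᵀP(A−BK) = [0.2288 0.4205; 0.4205 1.5568]
P' = Q + AᵀP(A−BK) = [9.2288 0.4205; 0.4205 1.8068]
tr(P') = 11.0356


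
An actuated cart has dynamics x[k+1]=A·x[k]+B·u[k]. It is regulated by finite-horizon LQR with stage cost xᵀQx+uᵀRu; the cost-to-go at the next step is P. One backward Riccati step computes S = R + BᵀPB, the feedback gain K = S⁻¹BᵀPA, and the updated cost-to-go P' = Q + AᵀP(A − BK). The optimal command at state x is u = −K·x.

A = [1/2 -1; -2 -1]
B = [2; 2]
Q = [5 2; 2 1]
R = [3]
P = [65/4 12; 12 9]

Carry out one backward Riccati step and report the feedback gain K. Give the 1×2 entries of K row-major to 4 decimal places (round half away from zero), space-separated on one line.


-0.2788 -0.4925

BᵀP = [56.5000 42.0000]
S = R + BᵀPB = [3] + [197.0000] = [200.0000]
BᵀPA = [-55.7500 -98.5000]
K = S⁻¹·BᵀPA = [-0.2788 -0.4925]
A−BK = [1.0575 -0.0150; -1.4425 -0.0150]
AᵀP(A−BK) = [0.5222 0.4181; 0.4181 0.7388]
P' = Q + AᵀP(A−BK) = [5.5222 2.4181; 2.4181 1.7388]
tr(P') = 7.2609


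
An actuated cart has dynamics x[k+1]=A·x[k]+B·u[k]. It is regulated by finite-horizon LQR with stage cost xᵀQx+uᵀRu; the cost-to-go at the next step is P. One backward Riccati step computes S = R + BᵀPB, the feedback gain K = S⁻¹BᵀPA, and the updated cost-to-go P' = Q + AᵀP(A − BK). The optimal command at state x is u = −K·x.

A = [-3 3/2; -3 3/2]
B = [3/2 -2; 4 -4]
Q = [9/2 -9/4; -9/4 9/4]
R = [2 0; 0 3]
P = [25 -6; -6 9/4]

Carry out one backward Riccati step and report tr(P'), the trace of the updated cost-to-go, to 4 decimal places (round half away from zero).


38.0271

BᵀP = [13.5000 0.0000; -26.0000 3.0000]
S = R + BᵀPB = [2 0; 0 3] + [20.2500 -27.0000; -27.0000 40.0000] = [22.2500 -27.0000; -27.0000 43.0000]
BᵀPA = [-40.5000 20.2500; 69.0000 -34.5000]
K = S⁻¹·BᵀPA = [0.5335 -0.2667; 1.9396 -0.9698]
A−BK = [0.0790 -0.0395; 2.6246 -1.3123]
AᵀP(A−BK) = [25.0217 -12.5108; -12.5108 6.2554]
P' = Q + AᵀP(A−BK) = [29.5217 -14.7608; -14.7608 8.5054]
tr(P') = 38.0271


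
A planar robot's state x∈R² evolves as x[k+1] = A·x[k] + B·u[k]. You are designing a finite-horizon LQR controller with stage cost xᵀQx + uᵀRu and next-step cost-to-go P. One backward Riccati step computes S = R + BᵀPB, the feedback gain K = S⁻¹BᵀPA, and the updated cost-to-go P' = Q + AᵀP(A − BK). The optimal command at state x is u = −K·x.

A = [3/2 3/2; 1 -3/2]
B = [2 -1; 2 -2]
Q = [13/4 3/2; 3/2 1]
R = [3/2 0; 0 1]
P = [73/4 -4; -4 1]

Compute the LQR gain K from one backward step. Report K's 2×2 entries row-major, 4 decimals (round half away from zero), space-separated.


0.7052 1.1098 -0.2399 -0.0087

BᵀP = [28.5000 -6.0000; -10.2500 2.0000]
S = R + BᵀPB = [3/2 0; 0 1] + [45.0000 -16.5000; -16.5000 6.2500] = [46.5000 -16.5000; -16.5000 7.2500]
BᵀPA = [36.7500 51.7500; -13.3750 -18.3750]
K = S⁻¹·BᵀPA = [0.7052 1.1098; -0.2399 -0.0087]
A−BK = [-0.1503 -0.7283; -0.8902 -3.7370]
AᵀP(A−BK) = [0.9379 1.6604; 1.6604 3.7197]
P' = Q + AᵀP(A−BK) = [4.1879 3.1604; 3.1604 4.7197]
tr(P') = 8.9075


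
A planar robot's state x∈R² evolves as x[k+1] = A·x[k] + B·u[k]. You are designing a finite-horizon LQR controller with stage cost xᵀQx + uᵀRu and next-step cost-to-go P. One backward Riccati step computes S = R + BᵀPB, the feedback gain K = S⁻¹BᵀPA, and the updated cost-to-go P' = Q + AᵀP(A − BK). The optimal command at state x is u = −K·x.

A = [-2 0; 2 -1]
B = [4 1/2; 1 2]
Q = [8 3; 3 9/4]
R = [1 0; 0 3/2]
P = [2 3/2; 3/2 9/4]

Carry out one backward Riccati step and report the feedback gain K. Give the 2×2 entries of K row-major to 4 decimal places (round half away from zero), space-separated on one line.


BᵀP = [9.5000 8.2500; 4.0000 5.2500]
S = R + BᵀPB = [1 0; 0 3/2] + [46.2500 21.2500; 21.2500 12.5000] = [47.2500 21.2500; 21.2500 14.0000]
BᵀPA = [-2.5000 -8.2500; 2.5000 -5.2500]
K = S⁻¹·BᵀPA = [-0.4198 -0.0188; 0.8157 -0.3465]
A−BK = [-0.7288 0.2483; 0.7883 -0.2882]
AᵀP(A−BK) = [1.9113 -0.6806; -0.6806 0.2760]
P' = Q + AᵀP(A−BK) = [9.9113 2.3194; 2.3194 2.5260]
tr(P') = 12.4373

-0.4198 -0.0188 0.8157 -0.3465


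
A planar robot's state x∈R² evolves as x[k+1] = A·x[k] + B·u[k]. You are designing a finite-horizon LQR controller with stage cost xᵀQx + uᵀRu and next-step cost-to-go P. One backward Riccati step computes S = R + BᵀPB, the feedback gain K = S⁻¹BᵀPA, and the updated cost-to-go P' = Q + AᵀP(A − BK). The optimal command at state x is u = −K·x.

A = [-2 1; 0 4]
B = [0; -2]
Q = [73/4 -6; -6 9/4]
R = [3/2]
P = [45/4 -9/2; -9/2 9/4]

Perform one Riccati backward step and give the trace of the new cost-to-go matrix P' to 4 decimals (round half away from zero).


BᵀP = [9.0000 -4.5000]
S = R + BᵀPB = [3/2] + [9.0000] = [10.5000]
BᵀPA = [-18.0000 -9.0000]
K = S⁻¹·BᵀPA = [-1.7143 -0.8571]
A−BK = [-2.0000 1.0000; -3.4286 2.2857]
AᵀP(A−BK) = [14.1429 -1.9286; -1.9286 3.5357]
P' = Q + AᵀP(A−BK) = [32.3929 -7.9286; -7.9286 5.7857]
tr(P') = 38.1786

38.1786


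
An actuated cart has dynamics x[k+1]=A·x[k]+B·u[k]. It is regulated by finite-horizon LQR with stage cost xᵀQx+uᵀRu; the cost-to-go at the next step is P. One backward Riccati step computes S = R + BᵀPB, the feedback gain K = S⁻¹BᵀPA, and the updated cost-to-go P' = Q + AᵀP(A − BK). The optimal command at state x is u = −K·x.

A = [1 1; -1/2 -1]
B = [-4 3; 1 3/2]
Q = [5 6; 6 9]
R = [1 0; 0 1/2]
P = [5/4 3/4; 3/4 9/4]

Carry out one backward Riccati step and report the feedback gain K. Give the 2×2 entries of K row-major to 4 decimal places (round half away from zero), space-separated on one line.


BᵀP = [-4.2500 -0.7500; 4.8750 5.6250]
S = R + BᵀPB = [1 0; 0 1/2] + [16.2500 -13.8750; -13.8750 23.0625] = [17.2500 -13.8750; -13.8750 23.5625]
BᵀPA = [-3.8750 -3.5000; 2.0625 -0.7500]
K = S⁻¹·BᵀPA = [-0.2930 -0.4341; -0.0850 -0.2875]
A−BK = [0.0830 0.1259; -0.0795 -0.1347]
AᵀP(A−BK) = [0.1024 0.1607; 0.1607 0.2650]
P' = Q + AᵀP(A−BK) = [5.1024 6.1607; 6.1607 9.2650]
tr(P') = 14.3674

-0.2930 -0.4341 -0.0850 -0.2875


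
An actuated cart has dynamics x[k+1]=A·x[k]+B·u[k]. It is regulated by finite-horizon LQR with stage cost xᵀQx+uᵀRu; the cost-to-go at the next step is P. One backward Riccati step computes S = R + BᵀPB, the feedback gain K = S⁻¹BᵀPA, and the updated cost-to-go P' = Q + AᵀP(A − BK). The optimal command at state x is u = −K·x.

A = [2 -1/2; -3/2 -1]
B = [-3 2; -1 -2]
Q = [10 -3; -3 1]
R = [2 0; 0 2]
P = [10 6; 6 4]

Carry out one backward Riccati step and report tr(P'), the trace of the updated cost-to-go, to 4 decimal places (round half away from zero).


BᵀP = [-36.0000 -22.0000; 8.0000 4.0000]
S = R + BᵀPB = [2 0; 0 2] + [130.0000 -28.0000; -28.0000 8.0000] = [132.0000 -28.0000; -28.0000 10.0000]
BᵀPA = [-39.0000 40.0000; 10.0000 -8.0000]
K = S⁻¹·BᵀPA = [-0.2052 0.3284; 0.4254 0.1194]
A−BK = [0.5336 0.2463; -0.8545 -0.4328]
AᵀP(A−BK) = [0.7425 0.1119; 0.1119 0.3209]
P' = Q + AᵀP(A−BK) = [10.7425 -2.8881; -2.8881 1.3209]
tr(P') = 12.0634

12.0634


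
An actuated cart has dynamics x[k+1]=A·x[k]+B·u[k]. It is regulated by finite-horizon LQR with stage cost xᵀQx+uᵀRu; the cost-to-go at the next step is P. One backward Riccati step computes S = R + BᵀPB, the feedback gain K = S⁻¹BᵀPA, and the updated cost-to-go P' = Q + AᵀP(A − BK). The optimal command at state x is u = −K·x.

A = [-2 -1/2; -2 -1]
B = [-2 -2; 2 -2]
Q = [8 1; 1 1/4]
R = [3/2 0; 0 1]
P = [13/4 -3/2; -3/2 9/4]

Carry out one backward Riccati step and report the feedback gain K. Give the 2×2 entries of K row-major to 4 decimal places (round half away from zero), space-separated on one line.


BᵀP = [-9.5000 7.5000; -3.5000 -1.5000]
S = R + BᵀPB = [3/2 0; 0 1] + [34.0000 4.0000; 4.0000 10.0000] = [35.5000 4.0000; 4.0000 11.0000]
BᵀPA = [4.0000 -2.7500; 10.0000 3.2500]
K = S⁻¹·BᵀPA = [0.0107 -0.1155; 0.9052 0.3374]
A−BK = [-0.1682 -0.0561; -0.2109 -0.0941]
AᵀP(A−BK) = [0.9052 0.3374; 0.3374 0.1482]
P' = Q + AᵀP(A−BK) = [8.9052 1.3374; 1.3374 0.3982]
tr(P') = 9.3034

0.0107 -0.1155 0.9052 0.3374


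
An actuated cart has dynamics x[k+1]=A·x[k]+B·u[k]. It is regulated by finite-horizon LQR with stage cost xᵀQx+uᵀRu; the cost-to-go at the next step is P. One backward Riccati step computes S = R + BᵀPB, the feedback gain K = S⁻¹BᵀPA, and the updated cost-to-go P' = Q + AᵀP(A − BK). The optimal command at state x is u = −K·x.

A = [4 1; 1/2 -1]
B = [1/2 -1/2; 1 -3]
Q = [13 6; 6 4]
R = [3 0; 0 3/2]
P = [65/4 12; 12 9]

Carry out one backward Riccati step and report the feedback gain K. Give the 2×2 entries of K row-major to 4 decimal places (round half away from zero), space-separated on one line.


BᵀP = [20.1250 15.0000; -44.1250 -33.0000]
S = R + BᵀPB = [3 0; 0 3/2] + [25.0625 -55.0625; -55.0625 121.0625] = [28.0625 -55.0625; -55.0625 122.5625]
BᵀPA = [88.0000 5.1250; -193.0000 -11.1250]
K = S⁻¹·BᵀPA = [0.3888 0.0382; -1.4000 -0.0736]
A−BK = [3.1056 0.9441; -4.0889 -1.2590]
AᵀP(A−BK) = [5.8290 0.9320; 0.9320 0.2353]
P' = Q + AᵀP(A−BK) = [18.8290 6.9320; 6.9320 4.2353]
tr(P') = 23.0644

0.3888 0.0382 -1.4000 -0.0736


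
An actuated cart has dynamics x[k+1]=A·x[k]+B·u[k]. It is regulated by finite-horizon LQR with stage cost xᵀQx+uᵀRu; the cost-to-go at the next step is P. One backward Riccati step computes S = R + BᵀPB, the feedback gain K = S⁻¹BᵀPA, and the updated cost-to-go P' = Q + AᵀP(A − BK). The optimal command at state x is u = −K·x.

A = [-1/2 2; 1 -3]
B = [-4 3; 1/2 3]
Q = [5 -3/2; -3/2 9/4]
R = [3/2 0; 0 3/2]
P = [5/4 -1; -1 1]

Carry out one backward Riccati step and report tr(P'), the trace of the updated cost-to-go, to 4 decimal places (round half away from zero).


BᵀP = [-5.5000 4.5000; 0.7500 0.0000]
S = R + BᵀPB = [3/2 0; 0 3/2] + [24.2500 -3.0000; -3.0000 2.2500] = [25.7500 -3.0000; -3.0000 3.7500]
BᵀPA = [7.2500 -24.5000; -0.3750 1.5000]
K = S⁻¹·BᵀPA = [0.2976 -0.9979; 0.1381 -0.3983]
A−BK = [0.2762 -0.7966; 0.4368 -1.3062]
AᵀP(A−BK) = [0.2064 -0.6649; -0.6649 2.1499]
P' = Q + AᵀP(A−BK) = [5.2064 -2.1649; -2.1649 4.3999]
tr(P') = 9.6063

9.6063


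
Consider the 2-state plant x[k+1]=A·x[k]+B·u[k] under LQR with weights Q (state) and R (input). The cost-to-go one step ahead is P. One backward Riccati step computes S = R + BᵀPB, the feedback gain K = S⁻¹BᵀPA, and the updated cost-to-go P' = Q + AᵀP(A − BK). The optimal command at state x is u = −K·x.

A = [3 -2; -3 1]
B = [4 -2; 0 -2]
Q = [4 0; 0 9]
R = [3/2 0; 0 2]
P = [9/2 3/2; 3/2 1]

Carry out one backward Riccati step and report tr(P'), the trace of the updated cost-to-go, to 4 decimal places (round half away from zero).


BᵀP = [18.0000 6.0000; -12.0000 -5.0000]
S = R + BᵀPB = [3/2 0; 0 2] + [72.0000 -48.0000; -48.0000 34.0000] = [73.5000 -48.0000; -48.0000 36.0000]
BᵀPA = [36.0000 -30.0000; -21.0000 19.0000]
K = S⁻¹·BᵀPA = [0.8421 -0.4912; 0.5395 -0.1272]
A−BK = [0.7105 -0.2895; -1.9211 0.7456]
AᵀP(A−BK) = [3.5132 -1.4868; -1.4868 0.6798]
P' = Q + AᵀP(A−BK) = [7.5132 -1.4868; -1.4868 9.6798]
tr(P') = 17.1930

17.1930


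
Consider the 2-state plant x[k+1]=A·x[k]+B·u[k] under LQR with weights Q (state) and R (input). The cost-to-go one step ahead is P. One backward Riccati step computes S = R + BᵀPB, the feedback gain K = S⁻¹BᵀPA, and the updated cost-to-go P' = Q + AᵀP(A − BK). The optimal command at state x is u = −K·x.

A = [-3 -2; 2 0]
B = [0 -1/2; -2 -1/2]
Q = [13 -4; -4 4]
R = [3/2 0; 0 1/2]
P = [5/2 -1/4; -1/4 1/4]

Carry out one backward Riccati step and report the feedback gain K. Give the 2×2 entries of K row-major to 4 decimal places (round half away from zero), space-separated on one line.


BᵀP = [0.5000 -0.5000; -1.1250 0.0000]
S = R + BᵀPB = [3/2 0; 0 1/2] + [1.0000 0.0000; 0.0000 0.5625] = [2.5000 0.0000; 0.0000 1.0625]
BᵀPA = [-2.5000 -1.0000; 3.3750 2.2500]
K = S⁻¹·BᵀPA = [-1.0000 -0.4000; 3.1765 2.1176]
A−BK = [-1.4118 -0.9412; 1.5882 0.2588]
AᵀP(A−BK) = [13.2794 7.8529; 7.8529 4.8353]
P' = Q + AᵀP(A−BK) = [26.2794 3.8529; 3.8529 8.8353]
tr(P') = 35.1147

-1.0000 -0.4000 3.1765 2.1176


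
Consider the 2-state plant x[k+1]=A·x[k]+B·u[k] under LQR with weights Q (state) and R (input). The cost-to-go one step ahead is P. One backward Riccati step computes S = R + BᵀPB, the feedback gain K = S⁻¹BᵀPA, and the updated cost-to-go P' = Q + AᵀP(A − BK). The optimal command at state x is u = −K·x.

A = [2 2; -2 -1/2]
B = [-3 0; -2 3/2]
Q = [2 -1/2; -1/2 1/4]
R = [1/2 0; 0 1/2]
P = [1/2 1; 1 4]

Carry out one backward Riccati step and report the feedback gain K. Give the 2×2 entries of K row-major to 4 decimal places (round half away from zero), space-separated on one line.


BᵀP = [-3.5000 -11.0000; 1.5000 6.0000]
S = R + BᵀPB = [1/2 0; 0 1/2] + [32.5000 -16.5000; -16.5000 9.0000] = [33.0000 -16.5000; -16.5000 9.5000]
BᵀPA = [15.0000 -1.5000; -9.0000 0.0000]
K = S⁻¹·BᵀPA = [-0.1455 -0.3455; -1.2000 -0.6000]
A−BK = [1.5636 0.9636; -0.4909 -0.2909]
AᵀP(A−BK) = [1.3818 0.7818; 0.7818 0.4818]
P' = Q + AᵀP(A−BK) = [3.3818 0.2818; 0.2818 0.7318]
tr(P') = 4.1136

-0.1455 -0.3455 -1.2000 -0.6000


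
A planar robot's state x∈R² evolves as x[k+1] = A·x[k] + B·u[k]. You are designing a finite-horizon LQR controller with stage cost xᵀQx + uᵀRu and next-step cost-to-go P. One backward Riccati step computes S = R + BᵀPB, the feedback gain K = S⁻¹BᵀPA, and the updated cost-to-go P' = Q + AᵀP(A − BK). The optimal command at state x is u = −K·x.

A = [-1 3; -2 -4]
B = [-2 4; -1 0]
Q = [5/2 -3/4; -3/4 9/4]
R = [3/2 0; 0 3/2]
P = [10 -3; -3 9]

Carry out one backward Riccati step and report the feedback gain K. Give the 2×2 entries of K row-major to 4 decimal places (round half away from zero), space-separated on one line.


BᵀP = [-17.0000 -3.0000; 40.0000 -12.0000]
S = R + BᵀPB = [3/2 0; 0 3/2] + [37.0000 -68.0000; -68.0000 160.0000] = [38.5000 -68.0000; -68.0000 161.5000]
BᵀPA = [23.0000 -39.0000; -16.0000 168.0000]
K = S⁻¹·BᵀPA = [1.6480 3.2160; 0.5948 2.3944]
A−BK = [-0.0833 -0.1454; -0.3520 -0.7840]
AᵀP(A−BK) = [5.6132 12.3416; 12.3416 29.1727]
P' = Q + AᵀP(A−BK) = [8.1132 11.5916; 11.5916 31.4227]
tr(P') = 39.5359

1.6480 3.2160 0.5948 2.3944


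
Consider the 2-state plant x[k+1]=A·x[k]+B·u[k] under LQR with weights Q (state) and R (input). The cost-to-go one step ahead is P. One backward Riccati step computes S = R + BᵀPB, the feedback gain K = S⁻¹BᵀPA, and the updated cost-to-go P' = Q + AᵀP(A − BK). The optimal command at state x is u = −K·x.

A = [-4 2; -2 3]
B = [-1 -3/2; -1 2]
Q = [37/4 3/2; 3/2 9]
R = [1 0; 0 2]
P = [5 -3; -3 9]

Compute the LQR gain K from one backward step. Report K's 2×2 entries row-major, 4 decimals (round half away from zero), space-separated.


BᵀP = [-2.0000 -6.0000; -13.5000 22.5000]
S = R + BᵀPB = [1 0; 0 2] + [8.0000 -9.0000; -9.0000 65.2500] = [9.0000 -9.0000; -9.0000 67.2500]
BᵀPA = [20.0000 -22.0000; 9.0000 40.5000]
K = S⁻¹·BᵀPA = [2.7201 -2.1268; 0.4979 0.3176]
A−BK = [-0.5331 0.3495; -0.2756 0.2380]
AᵀP(A−BK) = [9.1178 -6.3214; -6.3214 5.3467]
P' = Q + AᵀP(A−BK) = [18.3678 -4.8214; -4.8214 14.3467]
tr(P') = 32.7145

2.7201 -2.1268 0.4979 0.3176


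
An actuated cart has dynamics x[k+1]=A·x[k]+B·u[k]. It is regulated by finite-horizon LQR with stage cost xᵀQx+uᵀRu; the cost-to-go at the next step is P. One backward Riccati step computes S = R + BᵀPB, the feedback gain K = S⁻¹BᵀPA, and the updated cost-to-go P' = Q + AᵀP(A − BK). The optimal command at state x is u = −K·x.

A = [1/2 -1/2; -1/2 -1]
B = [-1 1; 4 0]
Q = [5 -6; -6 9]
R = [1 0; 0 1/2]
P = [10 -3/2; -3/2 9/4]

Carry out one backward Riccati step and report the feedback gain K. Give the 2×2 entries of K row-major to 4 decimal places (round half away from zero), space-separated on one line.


BᵀP = [-16.0000 10.5000; 10.0000 -1.5000]
S = R + BᵀPB = [1 0; 0 1/2] + [58.0000 -16.0000; -16.0000 10.0000] = [59.0000 -16.0000; -16.0000 10.5000]
BᵀPA = [-13.2500 -2.5000; 5.7500 -3.5000]
K = S⁻¹·BᵀPA = [-0.1296 -0.2263; 0.3501 -0.6781]
A−BK = [0.0203 -0.0481; 0.0186 -0.0949]
AᵀP(A−BK) = [0.0818 -0.0989; -0.0989 0.3109]
P' = Q + AᵀP(A−BK) = [5.0818 -6.0989; -6.0989 9.3109]
tr(P') = 14.3927

-0.1296 -0.2263 0.3501 -0.6781


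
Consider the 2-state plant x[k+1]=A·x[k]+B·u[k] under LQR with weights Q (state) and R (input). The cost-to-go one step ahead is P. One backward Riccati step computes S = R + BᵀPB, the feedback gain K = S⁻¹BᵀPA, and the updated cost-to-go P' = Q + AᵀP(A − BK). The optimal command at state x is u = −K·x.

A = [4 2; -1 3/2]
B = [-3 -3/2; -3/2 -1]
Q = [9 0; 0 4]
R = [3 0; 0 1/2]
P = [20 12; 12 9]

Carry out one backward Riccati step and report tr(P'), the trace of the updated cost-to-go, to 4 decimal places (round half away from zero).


BᵀP = [-78.0000 -49.5000; -42.0000 -27.0000]
S = R + BᵀPB = [3 0; 0 1/2] + [308.2500 166.5000; 166.5000 90.0000] = [311.2500 166.5000; 166.5000 90.5000]
BᵀPA = [-262.5000 -230.2500; -141.0000 -124.5000]
K = S⁻¹·BᵀPA = [-0.6274 -0.2431; -0.4037 -0.9285]
A−BK = [1.5122 -0.1220; -2.3448 0.2069]
AᵀP(A−BK) = [11.3810 -0.2237; -0.2237 0.6854]
P' = Q + AᵀP(A−BK) = [20.3810 -0.2237; -0.2237 4.6854]
tr(P') = 25.0664

25.0664


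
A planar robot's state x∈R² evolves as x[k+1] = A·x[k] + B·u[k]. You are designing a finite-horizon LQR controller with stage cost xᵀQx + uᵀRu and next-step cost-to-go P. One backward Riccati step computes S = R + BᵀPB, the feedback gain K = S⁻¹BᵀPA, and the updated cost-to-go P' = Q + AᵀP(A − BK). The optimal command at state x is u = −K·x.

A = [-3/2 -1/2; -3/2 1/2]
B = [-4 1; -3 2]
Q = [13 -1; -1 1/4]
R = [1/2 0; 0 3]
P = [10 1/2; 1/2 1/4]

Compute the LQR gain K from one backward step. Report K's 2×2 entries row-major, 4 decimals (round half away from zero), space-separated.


BᵀP = [-41.5000 -2.7500; 11.0000 1.0000]
S = R + BᵀPB = [1/2 0; 0 3] + [174.2500 -47.0000; -47.0000 13.0000] = [174.7500 -47.0000; -47.0000 16.0000]
BᵀPA = [66.3750 19.3750; -18.0000 -5.0000]
K = S⁻¹·BᵀPA = [0.3680 0.1278; -0.0441 0.0628]
A−BK = [0.0160 -0.0517; -0.3079 0.7577]
AᵀP(A−BK) = [0.0949 -0.0374; -0.0374 0.1511]
P' = Q + AᵀP(A−BK) = [13.0949 -1.0374; -1.0374 0.4011]
tr(P') = 13.4960

0.3680 0.1278 -0.0441 0.0628
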